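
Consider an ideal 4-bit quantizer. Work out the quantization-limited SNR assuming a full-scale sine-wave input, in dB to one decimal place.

SNR ≈ 6.02·N + 1.76 dB = 6.02·4 + 1.76 = 25.84 dB.

25.8 dB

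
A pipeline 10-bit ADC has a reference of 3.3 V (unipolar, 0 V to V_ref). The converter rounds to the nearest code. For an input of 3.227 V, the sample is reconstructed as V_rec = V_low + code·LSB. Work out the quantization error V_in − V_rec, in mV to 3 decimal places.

1.121 mV

One LSB is 3.3 V / 1024 = 3.223 mV.
(3.227 − 0)/0.00322266 = 1001.3479; round gives code 1001.
Code 1001 maps back to 0 + 1001×0.00322266 V = 3.2258789 V.
Difference: 0.00112109 V → 1.121 mV.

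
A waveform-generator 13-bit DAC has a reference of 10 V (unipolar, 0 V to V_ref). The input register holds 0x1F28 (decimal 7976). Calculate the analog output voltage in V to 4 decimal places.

LSB = 10 V / 2^13 = 1.221 mV.
Code 0x1F28 = 7976 decimal.
V_out = 0 + 7976 × 0.0012207 V = 9.73633 V.

9.7363 V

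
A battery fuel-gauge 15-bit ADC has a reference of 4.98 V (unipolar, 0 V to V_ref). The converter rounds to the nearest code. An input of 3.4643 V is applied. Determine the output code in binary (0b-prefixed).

code 0b101100100001011 (decimal 22795)

Full-scale span = 4.98 V; LSB = 4.98/2^15 = 151.98 µV.
Input sits at 22794.816 steps above V_low.
So the output code is 22795.
In binary (0b-prefixed): 0b101100100001011.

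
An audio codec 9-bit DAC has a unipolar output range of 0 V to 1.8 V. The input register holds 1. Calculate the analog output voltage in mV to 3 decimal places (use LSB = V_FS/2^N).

LSB = 1.8 V / 2^9 = 3.516 mV.
V_out = 0 + 1 × 0.00351563 V = 0.00351563 V.
= 3.516 mV.

3.516 mV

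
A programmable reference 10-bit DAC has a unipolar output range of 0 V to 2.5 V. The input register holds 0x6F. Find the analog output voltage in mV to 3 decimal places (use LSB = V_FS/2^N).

270.996 mV

LSB = 2.5 V / 2^10 = 2.441 mV.
Code 0x6F = 111 decimal.
V_out = 0 + 111 × 0.00244141 V = 0.270996 V.
= 270.996 mV.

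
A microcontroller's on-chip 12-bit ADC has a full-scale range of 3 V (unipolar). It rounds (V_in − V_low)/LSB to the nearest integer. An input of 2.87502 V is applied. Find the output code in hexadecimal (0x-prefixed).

Full-scale span = 3 V; LSB = 3/2^12 = 0.732 mV.
Input sits at 3925.361 steps above V_low.
round(3925.361) = 3925.
In hexadecimal (0x-prefixed): 0xF55.

code 0xF55 (decimal 3925)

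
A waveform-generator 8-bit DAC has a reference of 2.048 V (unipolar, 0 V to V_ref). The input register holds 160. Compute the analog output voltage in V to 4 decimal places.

1.2800 V

LSB = 2.048 V / 2^8 = 8.000 mV.
V_out = 0 + 160 × 0.008 V = 1.28 V.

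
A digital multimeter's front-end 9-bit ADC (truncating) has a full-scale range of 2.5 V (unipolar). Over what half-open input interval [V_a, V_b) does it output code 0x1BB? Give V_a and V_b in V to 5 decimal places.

[2.16309 V, 2.16797 V)

LSB = 2.5/2^9 = 4.883 mV.
Code 0x1BB = 443 decimal.
V_a = V_low + 443·LSB = 2.16309 V; V_b = V_low + 444·LSB = 2.16797 V.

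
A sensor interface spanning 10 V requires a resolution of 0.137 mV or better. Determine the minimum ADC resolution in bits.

Number of steps required ≥ 10 V / 0.137 mV = 72992.70.
Need 2^N ≥ 72992.70; 2^16 = 65536, 2^17 = 131072.
Minimum N = 17.

17 bits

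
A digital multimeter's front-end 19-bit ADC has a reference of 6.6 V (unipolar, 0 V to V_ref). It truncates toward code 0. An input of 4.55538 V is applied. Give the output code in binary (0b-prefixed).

code 0b1011000010110001100 (decimal 361868)

Full-scale span = 6.6 V; LSB = 6.6/2^19 = 12.59 µV.
Input sits at 361868.344 steps above V_low.
Floor → code 361868.
In binary (0b-prefixed): 0b1011000010110001100.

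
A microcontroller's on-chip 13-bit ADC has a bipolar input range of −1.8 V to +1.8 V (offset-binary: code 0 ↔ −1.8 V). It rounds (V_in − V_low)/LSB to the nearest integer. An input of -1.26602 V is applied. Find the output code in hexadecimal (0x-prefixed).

code 0x4BF (decimal 1215)

With 8192 levels over 3.6 V, one step is 439.45 µV.
(-1.26602 − (−1.8)) / 0.000439453 = 1215.101 LSBs.
So the output code is 1215.
In hexadecimal (0x-prefixed): 0x4BF.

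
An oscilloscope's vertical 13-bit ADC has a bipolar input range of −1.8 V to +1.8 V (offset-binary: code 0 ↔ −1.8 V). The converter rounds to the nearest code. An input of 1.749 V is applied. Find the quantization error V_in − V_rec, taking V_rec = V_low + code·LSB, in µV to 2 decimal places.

LSB = 3.6/2^13 = 439.45 µV.
Scaled input = 8075.9467 LSBs, so code = 8076.
Code 8076 maps back to (−1.8) + 8076×0.000439453 V = 1.7490234 V.
Difference: -2.34375e-05 V → -23.44 µV.

-23.44 µV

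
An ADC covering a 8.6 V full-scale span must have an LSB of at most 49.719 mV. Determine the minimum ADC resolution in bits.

8 bits

Number of steps required ≥ 8.6 V / 49.719 mV = 172.97.
Need 2^N ≥ 172.97; 2^7 = 128, 2^8 = 256.
Minimum N = 8.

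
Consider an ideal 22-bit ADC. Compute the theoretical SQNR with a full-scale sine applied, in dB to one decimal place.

SNR ≈ 6.02·N + 1.76 dB = 6.02·22 + 1.76 = 134.20 dB.

134.2 dB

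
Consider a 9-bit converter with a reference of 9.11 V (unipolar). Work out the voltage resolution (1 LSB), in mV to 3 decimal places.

Full-scale span = 9.11 V.
LSB = 9.11 / 2^9 = 9.11 / 512 = 0.017793 V = 17.793 mV.

17.793 mV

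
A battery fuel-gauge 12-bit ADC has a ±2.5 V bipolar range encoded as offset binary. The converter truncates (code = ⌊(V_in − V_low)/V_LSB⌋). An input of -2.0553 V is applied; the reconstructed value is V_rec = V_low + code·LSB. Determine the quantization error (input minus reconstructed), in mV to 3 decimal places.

LSB = 5/2^12 = 1.221 mV.
Scaled input = 364.2982 LSBs, so code = 364.
V_rec = (−2.5) + 364·0.0012207 = -2.0556641 V.
V_in − V_rec = 0.000364063 V = 0.364 mV.

0.364 mV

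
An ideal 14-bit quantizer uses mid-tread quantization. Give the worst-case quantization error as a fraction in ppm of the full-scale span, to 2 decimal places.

30.52 ppm

Rounding → worst-case error = ½ LSB = V_FS/2^15, so 1e+06/32768 = 30.5176 ppm of full scale.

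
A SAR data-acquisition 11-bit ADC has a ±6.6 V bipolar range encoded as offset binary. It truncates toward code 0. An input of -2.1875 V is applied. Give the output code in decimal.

LSB = 13.2 V / 2048 = 6.445 mV.
Input sits at 684.606 steps above V_low.
Floor → code 684.

code 684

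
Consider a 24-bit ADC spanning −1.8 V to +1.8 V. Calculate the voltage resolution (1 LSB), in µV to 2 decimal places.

0.21 µV

Full-scale span = 3.6 V.
LSB = 3.6 / 2^24 = 3.6 / 16777216 = 2.14577e-07 V = 0.21 µV.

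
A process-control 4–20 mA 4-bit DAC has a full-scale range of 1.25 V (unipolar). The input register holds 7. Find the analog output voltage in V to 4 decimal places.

LSB = 1.25 V / 2^4 = 78.125 mV.
V_out = 0 + 7 × 0.078125 V = 0.546875 V.

0.5469 V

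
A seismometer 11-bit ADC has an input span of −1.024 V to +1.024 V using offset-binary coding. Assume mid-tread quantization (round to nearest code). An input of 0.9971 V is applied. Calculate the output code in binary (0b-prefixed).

LSB = 2.048 V / 2048 = 1.000 mV.
(0.9971 − (−1.024)) / 0.001 = 2021.100 LSBs.
round(2021.100) = 2021.
In binary (0b-prefixed): 0b11111100101.

code 0b11111100101 (decimal 2021)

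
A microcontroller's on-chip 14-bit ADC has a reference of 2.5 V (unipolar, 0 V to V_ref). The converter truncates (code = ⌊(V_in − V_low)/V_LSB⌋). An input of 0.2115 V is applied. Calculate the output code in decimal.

With 16384 levels over 2.5 V, one step is 152.59 µV.
(0.2115 − 0) / 0.000152588 = 1386.086 LSBs.
⌊·⌋(1386.086) = 1386.

code 1386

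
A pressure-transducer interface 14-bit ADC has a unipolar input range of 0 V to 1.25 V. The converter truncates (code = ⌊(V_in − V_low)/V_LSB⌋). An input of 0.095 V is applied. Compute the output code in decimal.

Full-scale span = 1.25 V; LSB = 1.25/2^14 = 76.29 µV.
Input sits at 1245.184 steps above V_low.
So the output code is 1245.

code 1245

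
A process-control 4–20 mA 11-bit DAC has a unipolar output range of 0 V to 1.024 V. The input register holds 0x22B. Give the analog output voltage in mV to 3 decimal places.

LSB = 1.024 V / 2^11 = 0.500 mV.
Code 0x22B = 555 decimal.
V_out = 0 + 555 × 0.0005 V = 0.2775 V.
= 277.500 mV.

277.500 mV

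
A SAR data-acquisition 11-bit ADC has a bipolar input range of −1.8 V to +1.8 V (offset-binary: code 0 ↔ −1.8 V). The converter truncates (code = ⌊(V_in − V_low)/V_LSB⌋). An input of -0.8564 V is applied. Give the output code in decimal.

With 2048 levels over 3.6 V, one step is 1.758 mV.
Input sits at 536.804 steps above V_low.
So the output code is 536.

code 536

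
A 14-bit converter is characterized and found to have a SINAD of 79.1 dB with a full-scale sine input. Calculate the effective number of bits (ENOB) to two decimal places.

12.85 bits

ENOB = (SINAD − 1.76) / 6.02 = (79.1 − 1.76)/6.02 = 12.847.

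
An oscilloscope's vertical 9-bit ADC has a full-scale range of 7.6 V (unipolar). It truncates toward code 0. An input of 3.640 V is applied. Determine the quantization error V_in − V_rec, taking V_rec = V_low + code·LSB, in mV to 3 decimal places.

Step size: 7.6 V ÷ 2^9 = 14.844 mV.
(3.640 − 0)/0.0148437 = 245.2211; ⌊·⌋ gives code 245.
V_rec = 0 + 245·0.0148437 = 3.6367188 V.
V_in − V_rec = 0.00328125 V = 3.281 mV.

3.281 mV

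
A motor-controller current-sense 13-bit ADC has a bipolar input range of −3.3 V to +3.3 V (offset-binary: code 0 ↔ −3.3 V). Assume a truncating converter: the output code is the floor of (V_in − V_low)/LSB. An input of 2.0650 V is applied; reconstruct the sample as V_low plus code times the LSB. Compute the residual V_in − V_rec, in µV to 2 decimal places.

83.01 µV

LSB = 6.6/2^13 = 0.806 mV.
(2.0650 − (−3.3))/0.000805664 = 6659.1030; ⌊·⌋ gives code 6659.
Code 6659 maps back to (−3.3) + 6659×0.000805664 V = 2.064917 V.
Error = 2.0650 − 2.064917 = 8.30078e-05 V = 83.01 µV.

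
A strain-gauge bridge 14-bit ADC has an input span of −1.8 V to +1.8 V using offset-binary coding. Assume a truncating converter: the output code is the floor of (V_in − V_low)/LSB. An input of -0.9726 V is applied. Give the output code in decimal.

LSB = 3.6 V / 16384 = 219.73 µV.
Input sits at 3765.589 steps above V_low.
⌊·⌋(3765.589) = 3765.

code 3765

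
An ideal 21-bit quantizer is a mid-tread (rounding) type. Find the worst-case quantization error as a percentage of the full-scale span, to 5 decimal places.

0.00002 %

Rounding → worst-case error = ½ LSB = V_FS/2^22, so 100/4194304 = 2.38419e-05 % of full scale.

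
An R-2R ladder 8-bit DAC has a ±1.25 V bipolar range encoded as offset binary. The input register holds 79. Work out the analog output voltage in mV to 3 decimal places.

-478.516 mV

LSB = 2.5 V / 2^8 = 9.766 mV.
V_out = (−1.25) + 79 × 0.00976562 V = -0.478516 V.
= -478.516 mV.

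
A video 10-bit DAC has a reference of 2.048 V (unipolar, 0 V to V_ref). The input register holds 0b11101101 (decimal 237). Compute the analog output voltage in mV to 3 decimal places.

474.000 mV

LSB = 2.048 V / 2^10 = 2.000 mV.
Code 0b11101101 = 237 decimal.
V_out = 0 + 237 × 0.002 V = 0.474 V.
= 474.000 mV.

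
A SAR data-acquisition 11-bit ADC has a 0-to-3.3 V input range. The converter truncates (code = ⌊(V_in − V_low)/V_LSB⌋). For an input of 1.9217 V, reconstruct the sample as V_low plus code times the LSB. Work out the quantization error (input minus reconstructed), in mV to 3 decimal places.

0.997 mV

One LSB is 3.3 V / 2048 = 1.611 mV.
(1.9217 − 0)/0.00161133 = 1192.6187; ⌊·⌋ gives code 1192.
V_rec = 0 + 1192·0.00161133 = 1.9207031 V.
Difference: 0.000996875 V → 0.997 mV.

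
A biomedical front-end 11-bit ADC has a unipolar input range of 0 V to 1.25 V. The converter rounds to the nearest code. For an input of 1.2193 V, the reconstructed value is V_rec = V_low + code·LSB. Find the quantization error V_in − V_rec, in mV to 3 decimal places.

One LSB is 1.25 V / 2048 = 0.610 mV.
(V_in − V_low)/LSB = (1.2193 − 0)/0.000610352 = 1997.7011 → code 1998 (round).
Reconstructed: 1.2194824 V.
Error = 1.2193 − 1.2194824 = -0.000182422 V = -0.182 mV.

-0.182 mV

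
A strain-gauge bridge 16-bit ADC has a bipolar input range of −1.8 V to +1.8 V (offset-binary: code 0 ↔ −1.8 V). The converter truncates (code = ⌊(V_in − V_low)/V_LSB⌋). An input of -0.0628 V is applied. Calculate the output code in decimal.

With 65536 levels over 3.6 V, one step is 54.93 µV.
Input sits at 31624.761 steps above V_low.
So the output code is 31624.

code 31624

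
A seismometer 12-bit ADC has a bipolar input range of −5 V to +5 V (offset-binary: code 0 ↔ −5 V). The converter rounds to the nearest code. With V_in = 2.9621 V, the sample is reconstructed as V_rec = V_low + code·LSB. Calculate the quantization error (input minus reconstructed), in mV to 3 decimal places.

0.674 mV

LSB = 10/2^12 = 2.441 mV.
(2.9621 − (−5))/0.00244141 = 3261.2762; round gives code 3261.
Code 3261 maps back to (−5) + 3261×0.00244141 V = 2.9614258 V.
V_in − V_rec = 0.000674219 V = 0.674 mV.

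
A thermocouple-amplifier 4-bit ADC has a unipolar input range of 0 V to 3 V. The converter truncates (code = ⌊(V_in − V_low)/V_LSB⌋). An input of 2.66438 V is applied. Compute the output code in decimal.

code 14

LSB = 3 V / 16 = 187.500 mV.
Input sits at 14.210 steps above V_low.
⌊·⌋(14.210) = 14.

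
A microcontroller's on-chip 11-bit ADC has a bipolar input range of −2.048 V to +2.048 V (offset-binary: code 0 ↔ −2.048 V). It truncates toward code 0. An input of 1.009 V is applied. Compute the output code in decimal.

With 2048 levels over 4.096 V, one step is 2.000 mV.
Input sits at 1528.500 steps above V_low.
Floor → code 1528.

code 1528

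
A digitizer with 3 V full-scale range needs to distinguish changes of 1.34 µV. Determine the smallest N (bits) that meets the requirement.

22 bits

Number of steps required ≥ 3 V / 1.34 µV = 2238805.97.
Need 2^N ≥ 2238805.97; 2^21 = 2097152, 2^22 = 4194304.
Minimum N = 22.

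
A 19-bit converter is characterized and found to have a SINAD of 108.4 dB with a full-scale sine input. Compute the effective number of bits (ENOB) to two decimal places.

17.71 bits

ENOB = (SINAD − 1.76) / 6.02 = (108.4 − 1.76)/6.02 = 17.714.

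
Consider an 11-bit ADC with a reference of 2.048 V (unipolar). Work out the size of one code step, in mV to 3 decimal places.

Full-scale span = 2.048 V.
LSB = 2.048 / 2^11 = 2.048 / 2048 = 0.001 V = 1.000 mV.

1.000 mV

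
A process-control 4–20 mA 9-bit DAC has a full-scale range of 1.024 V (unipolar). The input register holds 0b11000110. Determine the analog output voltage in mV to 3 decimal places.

LSB = 1.024 V / 2^9 = 2.000 mV.
Code 0b11000110 = 198 decimal.
V_out = 0 + 198 × 0.002 V = 0.396 V.
= 396.000 mV.

396.000 mV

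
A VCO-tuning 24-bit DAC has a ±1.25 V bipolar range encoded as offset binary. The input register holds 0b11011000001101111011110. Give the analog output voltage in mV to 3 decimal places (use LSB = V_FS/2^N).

-194.249 mV

LSB = 2.5 V / 2^24 = 0.15 µV.
Code 0b11011000001101111011110 = 7085022 decimal.
V_out = (−1.25) + 7085022 × 1.49012e-07 V = -0.194249 V.
= -194.249 mV.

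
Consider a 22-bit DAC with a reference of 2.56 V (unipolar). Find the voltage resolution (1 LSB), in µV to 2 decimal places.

Full-scale span = 2.56 V.
LSB = 2.56 / 2^22 = 2.56 / 4194304 = 6.10352e-07 V = 0.61 µV.

0.61 µV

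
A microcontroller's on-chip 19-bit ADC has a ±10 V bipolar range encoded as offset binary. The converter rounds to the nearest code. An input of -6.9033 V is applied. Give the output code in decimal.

Full-scale span = 20 V; LSB = 20/2^19 = 38.15 µV.
Input sits at 81178.132 steps above V_low.
Round → code 81178.

code 81178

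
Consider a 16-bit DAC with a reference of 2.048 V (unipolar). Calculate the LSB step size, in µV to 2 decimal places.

31.25 µV

Full-scale span = 2.048 V.
LSB = 2.048 / 2^16 = 2.048 / 65536 = 3.125e-05 V = 31.25 µV.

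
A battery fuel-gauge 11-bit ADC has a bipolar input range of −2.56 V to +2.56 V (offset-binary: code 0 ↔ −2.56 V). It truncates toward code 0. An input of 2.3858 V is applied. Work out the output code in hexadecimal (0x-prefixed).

code 0x7BA (decimal 1978)

Full-scale span = 5.12 V; LSB = 5.12/2^11 = 2.500 mV.
(2.3858 − (−2.56)) / 0.0025 = 1978.320 LSBs.
So the output code is 1978.
In hexadecimal (0x-prefixed): 0x7BA.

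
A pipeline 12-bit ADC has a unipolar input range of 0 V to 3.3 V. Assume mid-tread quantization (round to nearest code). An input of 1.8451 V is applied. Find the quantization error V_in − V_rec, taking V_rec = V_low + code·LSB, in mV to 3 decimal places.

0.129 mV

One LSB is 3.3 V / 4096 = 0.806 mV.
(1.8451 − 0)/0.000805664 = 2290.1605; round gives code 2290.
Code 2290 maps back to 0 + 2290×0.000805664 V = 1.8449707 V.
Difference: 0.000129297 V → 0.129 mV.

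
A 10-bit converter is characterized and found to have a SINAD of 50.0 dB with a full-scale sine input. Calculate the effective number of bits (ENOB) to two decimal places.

ENOB = (SINAD − 1.76) / 6.02 = (50.0 − 1.76)/6.02 = 8.013.

8.01 bits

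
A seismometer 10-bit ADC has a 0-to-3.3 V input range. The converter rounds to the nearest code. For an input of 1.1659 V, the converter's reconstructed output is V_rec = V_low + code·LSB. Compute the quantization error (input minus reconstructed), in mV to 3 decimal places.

-0.702 mV

Step size: 3.3 V ÷ 2^10 = 3.223 mV.
(V_in − V_low)/LSB = (1.1659 − 0)/0.00322266 = 361.7823 → code 362 (round).
V_rec = 0 + 362·0.00322266 = 1.1666016 V.
V_in − V_rec = -0.000701563 V = -0.702 mV.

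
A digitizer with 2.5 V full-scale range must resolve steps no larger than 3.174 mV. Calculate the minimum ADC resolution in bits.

Number of steps required ≥ 2.5 V / 3.174 mV = 787.65.
Need 2^N ≥ 787.65; 2^9 = 512, 2^10 = 1024.
Minimum N = 10.

10 bits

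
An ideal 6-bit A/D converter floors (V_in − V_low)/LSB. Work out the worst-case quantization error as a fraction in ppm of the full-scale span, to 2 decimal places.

15625.00 ppm

Truncating → worst-case error = 1 LSB = V_FS/2^6, so 1e+06/64 = 15625 ppm of full scale.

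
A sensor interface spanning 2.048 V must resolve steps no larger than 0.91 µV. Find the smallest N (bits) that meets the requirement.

Number of steps required ≥ 2.048 V / 0.91 µV = 2250549.45.
Need 2^N ≥ 2250549.45; 2^21 = 2097152, 2^22 = 4194304.
Minimum N = 22.

22 bits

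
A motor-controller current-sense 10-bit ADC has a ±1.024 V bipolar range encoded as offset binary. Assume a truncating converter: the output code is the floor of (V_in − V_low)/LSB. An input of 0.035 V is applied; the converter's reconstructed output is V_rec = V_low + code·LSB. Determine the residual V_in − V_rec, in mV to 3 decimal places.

1.000 mV

One LSB is 2.048 V / 1024 = 2.000 mV.
(V_in − V_low)/LSB = (0.035 − (−1.024))/0.002 = 529.5000 → code 529 (floor).
V_rec = (−1.024) + 529·0.002 = 0.034 V.
Difference: 0.001 V → 1.000 mV.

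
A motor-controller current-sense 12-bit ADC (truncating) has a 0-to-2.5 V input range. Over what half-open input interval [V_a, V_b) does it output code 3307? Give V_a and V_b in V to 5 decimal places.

[2.01843 V, 2.01904 V)

LSB = 2.5/2^12 = 0.610 mV.
V_a = V_low + 3307·LSB = 2.01843 V; V_b = V_low + 3308·LSB = 2.01904 V.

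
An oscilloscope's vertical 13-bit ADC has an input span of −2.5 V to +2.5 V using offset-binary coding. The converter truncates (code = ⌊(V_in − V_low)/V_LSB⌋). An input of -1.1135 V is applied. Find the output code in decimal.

With 8192 levels over 5 V, one step is 0.610 mV.
(-1.1135 − (−2.5)) / 0.000610352 = 2271.642 LSBs.
So the output code is 2271.

code 2271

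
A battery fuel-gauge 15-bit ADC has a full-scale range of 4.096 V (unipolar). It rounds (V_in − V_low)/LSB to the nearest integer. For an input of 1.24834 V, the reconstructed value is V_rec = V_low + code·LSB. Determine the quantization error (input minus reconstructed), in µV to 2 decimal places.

-35.00 µV

Step size: 4.096 V ÷ 2^15 = 125.00 µV.
(V_in − V_low)/LSB = (1.24834 − 0)/0.000125 = 9986.7200 → code 9987 (round).
V_rec = 0 + 9987·0.000125 = 1.248375 V.
Error = 1.24834 − 1.248375 = -3.5e-05 V = -35.00 µV.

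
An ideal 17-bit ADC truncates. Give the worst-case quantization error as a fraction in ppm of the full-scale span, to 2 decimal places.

Truncating → worst-case error = 1 LSB = V_FS/2^17, so 1e+06/131072 = 7.62939 ppm of full scale.

7.63 ppm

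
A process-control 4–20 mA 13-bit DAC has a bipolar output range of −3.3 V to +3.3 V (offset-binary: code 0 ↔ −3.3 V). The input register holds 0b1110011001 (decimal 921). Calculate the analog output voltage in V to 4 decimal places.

-2.5580 V

LSB = 6.6 V / 2^13 = 0.806 mV.
Code 0b1110011001 = 921 decimal.
V_out = (−3.3) + 921 × 0.000805664 V = -2.55798 V.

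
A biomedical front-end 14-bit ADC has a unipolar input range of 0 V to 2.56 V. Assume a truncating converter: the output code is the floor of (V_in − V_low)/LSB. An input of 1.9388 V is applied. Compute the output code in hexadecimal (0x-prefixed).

LSB = 2.56 V / 16384 = 156.25 µV.
Input sits at 12408.320 steps above V_low.
Floor → code 12408.
In hexadecimal (0x-prefixed): 0x3078.

code 0x3078 (decimal 12408)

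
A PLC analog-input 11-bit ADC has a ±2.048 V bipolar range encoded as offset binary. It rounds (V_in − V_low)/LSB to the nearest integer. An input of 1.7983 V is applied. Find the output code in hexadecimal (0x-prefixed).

Full-scale span = 4.096 V; LSB = 4.096/2^11 = 2.000 mV.
(1.7983 − (−2.048)) / 0.002 = 1923.150 LSBs.
round(1923.150) = 1923.
In hexadecimal (0x-prefixed): 0x783.

code 0x783 (decimal 1923)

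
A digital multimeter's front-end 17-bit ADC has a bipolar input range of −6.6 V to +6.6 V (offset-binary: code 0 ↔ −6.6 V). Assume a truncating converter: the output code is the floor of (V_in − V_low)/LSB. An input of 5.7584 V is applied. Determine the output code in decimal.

code 122715

With 131072 levels over 13.2 V, one step is 100.71 µV.
(V_in − V_low)/LSB = (5.7584 − (−6.6)) / 0.000100708 = 122715.167.
So the output code is 122715.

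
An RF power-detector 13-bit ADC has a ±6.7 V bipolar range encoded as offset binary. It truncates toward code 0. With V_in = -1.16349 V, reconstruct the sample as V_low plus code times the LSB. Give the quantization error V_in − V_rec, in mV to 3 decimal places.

1.158 mV

One LSB is 13.4 V / 8192 = 1.636 mV.
(V_in − V_low)/LSB = (-1.16349 − (−6.7))/0.00163574 = 3384.7082 → code 3384 (floor).
V_rec = (−6.7) + 3384·0.00163574 = -1.1646484 V.
Error = -1.16349 − (−1.1646484) = 0.00115844 V = 1.158 mV.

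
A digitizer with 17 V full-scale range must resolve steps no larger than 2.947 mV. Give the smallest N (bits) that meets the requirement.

Number of steps required ≥ 17 V / 2.947 mV = 5768.58.
Need 2^N ≥ 5768.58; 2^12 = 4096, 2^13 = 8192.
Minimum N = 13.

13 bits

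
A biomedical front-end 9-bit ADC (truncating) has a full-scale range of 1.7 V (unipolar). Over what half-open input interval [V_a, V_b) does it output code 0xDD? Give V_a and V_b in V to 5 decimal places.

LSB = 1.7/2^9 = 3.320 mV.
Code 0xDD = 221 decimal.
V_a = V_low + 221·LSB = 0.733789 V; V_b = V_low + 222·LSB = 0.737109 V.

[0.73379 V, 0.73711 V)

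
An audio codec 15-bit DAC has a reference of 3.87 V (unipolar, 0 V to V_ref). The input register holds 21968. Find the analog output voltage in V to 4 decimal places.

2.5945 V

LSB = 3.87 V / 2^15 = 118.10 µV.
V_out = 0 + 21968 × 0.000118103 V = 2.59449 V.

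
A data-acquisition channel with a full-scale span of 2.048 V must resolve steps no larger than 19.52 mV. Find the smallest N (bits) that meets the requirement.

7 bits

Number of steps required ≥ 2.048 V / 19.52 mV = 104.92.
Need 2^N ≥ 104.92; 2^6 = 64, 2^7 = 128.
Minimum N = 7.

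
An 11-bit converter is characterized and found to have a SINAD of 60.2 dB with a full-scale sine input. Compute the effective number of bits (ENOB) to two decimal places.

9.71 bits

ENOB = (SINAD − 1.76) / 6.02 = (60.2 − 1.76)/6.02 = 9.708.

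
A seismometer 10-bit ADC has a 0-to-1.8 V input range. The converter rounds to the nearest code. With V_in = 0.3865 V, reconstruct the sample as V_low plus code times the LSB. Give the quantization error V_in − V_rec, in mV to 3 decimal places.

One LSB is 1.8 V / 1024 = 1.758 mV.
Scaled input = 219.8756 LSBs, so code = 220.
Code 220 maps back to 0 + 220×0.00175781 V = 0.38671875 V.
V_in − V_rec = -0.00021875 V = -0.219 mV.

-0.219 mV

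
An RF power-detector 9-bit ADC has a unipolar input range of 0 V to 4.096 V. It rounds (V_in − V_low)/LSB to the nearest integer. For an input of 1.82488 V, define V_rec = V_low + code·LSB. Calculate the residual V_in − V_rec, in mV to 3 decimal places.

0.880 mV

LSB = 4.096/2^9 = 8.000 mV.
(1.82488 − 0)/0.008 = 228.1100; round gives code 228.
V_rec = 0 + 228·0.008 = 1.824 V.
Error = 1.82488 − 1.824 = 0.00088 V = 0.880 mV.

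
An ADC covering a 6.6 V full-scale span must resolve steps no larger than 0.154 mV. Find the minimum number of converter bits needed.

16 bits

Number of steps required ≥ 6.6 V / 0.154 mV = 42857.14.
Need 2^N ≥ 42857.14; 2^15 = 32768, 2^16 = 65536.
Minimum N = 16.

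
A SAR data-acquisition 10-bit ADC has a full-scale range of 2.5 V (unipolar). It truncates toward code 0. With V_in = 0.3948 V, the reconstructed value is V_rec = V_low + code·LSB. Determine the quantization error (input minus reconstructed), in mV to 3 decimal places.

1.734 mV

LSB = 2.5/2^10 = 2.441 mV.
(V_in − V_low)/LSB = (0.3948 − 0)/0.00244141 = 161.7101 → code 161 (floor).
Reconstructed: 0.39306641 V.
Error = 0.3948 − 0.39306641 = 0.00173359 V = 1.734 mV.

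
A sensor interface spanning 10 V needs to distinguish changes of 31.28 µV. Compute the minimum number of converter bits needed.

19 bits

Number of steps required ≥ 10 V / 31.28 µV = 319693.09.
Need 2^N ≥ 319693.09; 2^18 = 262144, 2^19 = 524288.
Minimum N = 19.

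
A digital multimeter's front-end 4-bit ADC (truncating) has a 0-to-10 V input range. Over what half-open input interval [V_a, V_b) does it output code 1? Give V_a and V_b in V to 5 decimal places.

[0.62500 V, 1.25000 V)

LSB = 10/2^4 = 0.6250 V.
V_a = V_low + 1·LSB = 0.625 V; V_b = V_low + 2·LSB = 1.25 V.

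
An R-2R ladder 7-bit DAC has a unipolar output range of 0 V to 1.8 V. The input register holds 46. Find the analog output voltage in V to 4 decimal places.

LSB = 1.8 V / 2^7 = 14.062 mV.
V_out = 0 + 46 × 0.0140625 V = 0.646875 V.

0.6469 V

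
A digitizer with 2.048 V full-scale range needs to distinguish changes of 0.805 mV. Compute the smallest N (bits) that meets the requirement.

12 bits

Number of steps required ≥ 2.048 V / 0.805 mV = 2544.10.
Need 2^N ≥ 2544.10; 2^11 = 2048, 2^12 = 4096.
Minimum N = 12.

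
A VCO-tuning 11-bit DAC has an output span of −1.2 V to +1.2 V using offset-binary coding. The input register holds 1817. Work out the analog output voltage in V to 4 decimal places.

0.9293 V

LSB = 2.4 V / 2^11 = 1.172 mV.
V_out = (−1.2) + 1817 × 0.00117187 V = 0.929297 V.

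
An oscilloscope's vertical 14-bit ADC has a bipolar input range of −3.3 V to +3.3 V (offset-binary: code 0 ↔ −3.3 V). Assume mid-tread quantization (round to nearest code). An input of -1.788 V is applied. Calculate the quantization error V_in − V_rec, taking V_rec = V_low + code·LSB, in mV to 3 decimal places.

0.171 mV

One LSB is 6.6 V / 16384 = 402.83 µV.
(V_in − V_low)/LSB = (-1.788 − (−3.3))/0.000402832 = 3753.4255 → code 3753 (round).
Code 3753 maps back to (−3.3) + 3753×0.000402832 V = -1.7881714 V.
Difference: 0.000171387 V → 0.171 mV.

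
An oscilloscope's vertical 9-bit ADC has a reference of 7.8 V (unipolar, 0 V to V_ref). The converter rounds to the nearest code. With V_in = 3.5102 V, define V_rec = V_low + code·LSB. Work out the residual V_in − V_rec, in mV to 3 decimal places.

6.294 mV

One LSB is 7.8 V / 512 = 15.234 mV.
(3.5102 − 0)/0.0152344 = 230.4131; round gives code 230.
Reconstructed: 3.5039062 V.
V_in − V_rec = 0.00629375 V = 6.294 mV.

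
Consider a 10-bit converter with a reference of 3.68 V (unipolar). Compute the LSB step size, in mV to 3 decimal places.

Full-scale span = 3.68 V.
LSB = 3.68 / 2^10 = 3.68 / 1024 = 0.00359375 V = 3.594 mV.

3.594 mV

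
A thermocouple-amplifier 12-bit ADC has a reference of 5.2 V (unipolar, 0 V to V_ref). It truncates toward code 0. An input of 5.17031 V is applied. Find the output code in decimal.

Full-scale span = 5.2 V; LSB = 5.2/2^12 = 1.270 mV.
(5.17031 − 0) / 0.00126953 = 4072.613 LSBs.
So the output code is 4072.

code 4072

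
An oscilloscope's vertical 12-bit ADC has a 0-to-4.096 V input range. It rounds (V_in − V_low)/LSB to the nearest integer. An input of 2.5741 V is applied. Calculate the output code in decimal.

With 4096 levels over 4.096 V, one step is 1.000 mV.
(V_in − V_low)/LSB = (2.5741 − 0) / 0.001 = 2574.100.
Round → code 2574.

code 2574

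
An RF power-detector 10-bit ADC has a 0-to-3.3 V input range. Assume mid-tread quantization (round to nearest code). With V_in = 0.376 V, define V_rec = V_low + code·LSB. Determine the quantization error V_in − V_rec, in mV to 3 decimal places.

-1.051 mV

Step size: 3.3 V ÷ 2^10 = 3.223 mV.
Scaled input = 116.6739 LSBs, so code = 117.
Code 117 maps back to 0 + 117×0.00322266 V = 0.37705078 V.
V_in − V_rec = -0.00105078 V = -1.051 mV.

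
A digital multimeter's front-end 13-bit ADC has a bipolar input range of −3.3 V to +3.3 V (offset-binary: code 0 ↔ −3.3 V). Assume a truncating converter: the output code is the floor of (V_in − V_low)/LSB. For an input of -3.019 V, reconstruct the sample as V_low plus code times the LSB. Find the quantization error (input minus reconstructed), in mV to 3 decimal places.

Step size: 6.6 V ÷ 2^13 = 0.806 mV.
(-3.019 − (−3.3))/0.000805664 = 348.7806; ⌊·⌋ gives code 348.
Reconstructed: -3.0196289 V.
Difference: 0.000628906 V → 0.629 mV.

0.629 mV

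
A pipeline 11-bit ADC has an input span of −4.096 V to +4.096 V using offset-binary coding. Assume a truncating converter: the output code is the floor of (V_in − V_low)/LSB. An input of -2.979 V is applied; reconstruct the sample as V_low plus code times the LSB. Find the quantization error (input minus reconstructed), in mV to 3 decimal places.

1.000 mV

One LSB is 8.192 V / 2048 = 4.000 mV.
(V_in − V_low)/LSB = (-2.979 − (−4.096))/0.004 = 279.2500 → code 279 (floor).
Code 279 maps back to (−4.096) + 279×0.004 V = -2.98 V.
Difference: 0.001 V → 1.000 mV.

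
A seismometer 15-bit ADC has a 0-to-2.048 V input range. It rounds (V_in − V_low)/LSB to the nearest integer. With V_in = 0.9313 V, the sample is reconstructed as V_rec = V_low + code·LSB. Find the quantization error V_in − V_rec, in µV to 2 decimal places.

-12.50 µV

One LSB is 2.048 V / 32768 = 62.50 µV.
Scaled input = 14900.8000 LSBs, so code = 14901.
Code 14901 maps back to 0 + 14901×6.25e-05 V = 0.9313125 V.
V_in − V_rec = -1.25e-05 V = -12.50 µV.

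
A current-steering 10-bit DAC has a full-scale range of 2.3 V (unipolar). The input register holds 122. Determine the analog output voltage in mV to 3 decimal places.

LSB = 2.3 V / 2^10 = 2.246 mV.
V_out = 0 + 122 × 0.00224609 V = 0.274023 V.
= 274.023 mV.

274.023 mV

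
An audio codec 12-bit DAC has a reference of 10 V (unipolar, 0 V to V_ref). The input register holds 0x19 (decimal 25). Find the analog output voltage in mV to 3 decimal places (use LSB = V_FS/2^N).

61.035 mV

LSB = 10 V / 2^12 = 2.441 mV.
Code 0x19 = 25 decimal.
V_out = 0 + 25 × 0.00244141 V = 0.0610352 V.
= 61.035 mV.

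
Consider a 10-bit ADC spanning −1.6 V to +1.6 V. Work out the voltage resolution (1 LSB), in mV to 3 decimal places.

3.125 mV

Full-scale span = 3.2 V.
LSB = 3.2 / 2^10 = 3.2 / 1024 = 0.003125 V = 3.125 mV.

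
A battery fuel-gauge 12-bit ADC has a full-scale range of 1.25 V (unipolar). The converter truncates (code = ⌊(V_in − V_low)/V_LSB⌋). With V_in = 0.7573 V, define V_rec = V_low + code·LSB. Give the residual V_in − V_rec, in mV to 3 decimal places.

0.159 mV

Step size: 1.25 V ÷ 2^12 = 305.18 µV.
(0.7573 − 0)/0.000305176 = 2481.5206; ⌊·⌋ gives code 2481.
Code 2481 maps back to 0 + 2481×0.000305176 V = 0.75714111 V.
Error = 0.7573 − 0.75714111 = 0.000158887 V = 0.159 mV.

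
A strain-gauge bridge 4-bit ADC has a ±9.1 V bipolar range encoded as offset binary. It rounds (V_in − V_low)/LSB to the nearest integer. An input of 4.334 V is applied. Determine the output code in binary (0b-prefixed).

code 0b1100 (decimal 12)

With 16 levels over 18.2 V, one step is 1.1375 V.
Input sits at 11.810 steps above V_low.
Round → code 12.
In binary (0b-prefixed): 0b1100.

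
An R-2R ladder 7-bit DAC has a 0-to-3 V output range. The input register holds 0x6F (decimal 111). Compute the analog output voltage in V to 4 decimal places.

LSB = 3 V / 2^7 = 23.438 mV.
Code 0x6F = 111 decimal.
V_out = 0 + 111 × 0.0234375 V = 2.60156 V.

2.6016 V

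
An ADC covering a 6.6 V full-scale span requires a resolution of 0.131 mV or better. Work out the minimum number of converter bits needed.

Number of steps required ≥ 6.6 V / 0.131 mV = 50381.68.
Need 2^N ≥ 50381.68; 2^15 = 32768, 2^16 = 65536.
Minimum N = 16.

16 bits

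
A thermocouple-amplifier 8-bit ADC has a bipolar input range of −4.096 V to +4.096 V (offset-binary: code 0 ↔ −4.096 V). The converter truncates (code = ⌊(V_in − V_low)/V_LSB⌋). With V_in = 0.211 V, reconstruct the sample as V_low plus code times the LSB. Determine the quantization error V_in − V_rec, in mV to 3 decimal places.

Step size: 8.192 V ÷ 2^8 = 32.000 mV.
(0.211 − (−4.096))/0.032 = 134.5938; ⌊·⌋ gives code 134.
Reconstructed: 0.192 V.
V_in − V_rec = 0.019 V = 19.000 mV.

19.000 mV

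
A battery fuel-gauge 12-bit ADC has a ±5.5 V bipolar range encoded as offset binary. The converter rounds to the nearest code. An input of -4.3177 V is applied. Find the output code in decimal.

code 440

With 4096 levels over 11 V, one step is 2.686 mV.
(-4.3177 − (−5.5)) / 0.00268555 = 440.246 LSBs.
So the output code is 440.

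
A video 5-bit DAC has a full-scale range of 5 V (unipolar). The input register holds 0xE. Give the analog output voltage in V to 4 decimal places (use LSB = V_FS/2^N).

2.1875 V

LSB = 5 V / 2^5 = 156.250 mV.
Code 0xE = 14 decimal.
V_out = 0 + 14 × 0.15625 V = 2.1875 V.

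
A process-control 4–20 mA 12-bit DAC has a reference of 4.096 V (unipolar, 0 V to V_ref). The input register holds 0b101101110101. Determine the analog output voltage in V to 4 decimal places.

LSB = 4.096 V / 2^12 = 1.000 mV.
Code 0b101101110101 = 2933 decimal.
V_out = 0 + 2933 × 0.001 V = 2.933 V.

2.9330 V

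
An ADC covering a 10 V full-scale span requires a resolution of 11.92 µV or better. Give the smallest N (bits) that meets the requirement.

Number of steps required ≥ 10 V / 11.92 µV = 838926.17.
Need 2^N ≥ 838926.17; 2^19 = 524288, 2^20 = 1048576.
Minimum N = 20.

20 bits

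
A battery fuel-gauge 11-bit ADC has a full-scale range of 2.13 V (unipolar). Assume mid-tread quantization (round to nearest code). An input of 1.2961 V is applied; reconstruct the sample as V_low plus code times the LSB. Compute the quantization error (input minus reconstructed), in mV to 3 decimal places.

LSB = 2.13/2^11 = 1.040 mV.
(1.2961 − 0)/0.00104004 = 1246.2032; round gives code 1246.
Reconstructed: 1.2958887 V.
Difference: 0.000211328 V → 0.211 mV.

0.211 mV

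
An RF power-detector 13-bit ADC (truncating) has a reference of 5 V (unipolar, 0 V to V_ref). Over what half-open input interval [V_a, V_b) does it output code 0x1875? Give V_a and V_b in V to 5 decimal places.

[3.82141 V, 3.82202 V)

LSB = 5/2^13 = 0.610 mV.
Code 0x1875 = 6261 decimal.
V_a = V_low + 6261·LSB = 3.82141 V; V_b = V_low + 6262·LSB = 3.82202 V.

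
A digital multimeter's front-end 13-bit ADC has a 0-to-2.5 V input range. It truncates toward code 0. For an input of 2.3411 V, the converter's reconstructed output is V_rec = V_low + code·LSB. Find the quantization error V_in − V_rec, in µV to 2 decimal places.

96.58 µV

LSB = 2.5/2^13 = 305.18 µV.
Scaled input = 7671.3165 LSBs, so code = 7671.
Code 7671 maps back to 0 + 7671×0.000305176 V = 2.3410034 V.
Difference: 9.6582e-05 V → 96.58 µV.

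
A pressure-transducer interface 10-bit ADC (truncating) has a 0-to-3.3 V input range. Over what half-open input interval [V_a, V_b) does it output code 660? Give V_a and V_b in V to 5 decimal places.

LSB = 3.3/2^10 = 3.223 mV.
V_a = V_low + 660·LSB = 2.12695 V; V_b = V_low + 661·LSB = 2.13018 V.

[2.12695 V, 2.13018 V)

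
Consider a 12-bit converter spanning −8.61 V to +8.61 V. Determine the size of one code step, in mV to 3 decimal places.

4.204 mV

Full-scale span = 17.22 V.
LSB = 17.22 / 2^12 = 17.22 / 4096 = 0.0042041 V = 4.204 mV.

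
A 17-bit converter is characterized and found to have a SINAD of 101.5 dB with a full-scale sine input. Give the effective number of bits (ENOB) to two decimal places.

ENOB = (SINAD − 1.76) / 6.02 = (101.5 − 1.76)/6.02 = 16.568.

16.57 bits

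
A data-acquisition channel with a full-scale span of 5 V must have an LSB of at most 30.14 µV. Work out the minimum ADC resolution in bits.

18 bits

Number of steps required ≥ 5 V / 30.14 µV = 165892.50.
Need 2^N ≥ 165892.50; 2^17 = 131072, 2^18 = 262144.
Minimum N = 18.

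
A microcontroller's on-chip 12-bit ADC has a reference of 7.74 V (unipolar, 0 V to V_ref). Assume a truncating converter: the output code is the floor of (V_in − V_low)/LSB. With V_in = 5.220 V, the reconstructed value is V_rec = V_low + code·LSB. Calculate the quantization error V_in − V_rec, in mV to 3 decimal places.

Step size: 7.74 V ÷ 2^12 = 1.890 mV.
(V_in − V_low)/LSB = (5.220 − 0)/0.00188965 = 2762.4186 → code 2762 (floor).
V_rec = 0 + 2762·0.00188965 = 5.219209 V.
V_in − V_rec = 0.000791016 V = 0.791 mV.

0.791 mV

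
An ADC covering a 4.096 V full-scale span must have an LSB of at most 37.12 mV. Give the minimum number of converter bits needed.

7 bits

Number of steps required ≥ 4.096 V / 37.12 mV = 110.34.
Need 2^N ≥ 110.34; 2^6 = 64, 2^7 = 128.
Minimum N = 7.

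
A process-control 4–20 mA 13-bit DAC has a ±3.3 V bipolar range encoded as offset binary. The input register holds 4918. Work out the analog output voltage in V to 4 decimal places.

0.6623 V

LSB = 6.6 V / 2^13 = 0.806 mV.
V_out = (−3.3) + 4918 × 0.000805664 V = 0.662256 V.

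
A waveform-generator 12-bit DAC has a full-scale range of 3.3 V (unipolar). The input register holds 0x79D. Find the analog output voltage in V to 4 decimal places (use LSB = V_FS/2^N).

LSB = 3.3 V / 2^12 = 0.806 mV.
Code 0x79D = 1949 decimal.
V_out = 0 + 1949 × 0.000805664 V = 1.57024 V.

1.5702 V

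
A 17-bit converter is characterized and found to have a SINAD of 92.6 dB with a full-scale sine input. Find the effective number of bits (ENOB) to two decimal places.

15.09 bits

ENOB = (SINAD − 1.76) / 6.02 = (92.6 − 1.76)/6.02 = 15.090.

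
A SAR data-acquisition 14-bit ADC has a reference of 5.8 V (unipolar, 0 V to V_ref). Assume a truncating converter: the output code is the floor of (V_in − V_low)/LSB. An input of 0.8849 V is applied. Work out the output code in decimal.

code 2499

LSB = 5.8 V / 16384 = 354.00 µV.
(V_in − V_low)/LSB = (0.8849 − 0) / 0.000354004 = 2499.690.
Floor → code 2499.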